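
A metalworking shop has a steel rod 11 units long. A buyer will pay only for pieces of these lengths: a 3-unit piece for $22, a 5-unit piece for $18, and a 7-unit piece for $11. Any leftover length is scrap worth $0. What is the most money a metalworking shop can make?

Build f[k] bottom-up: f[k] = max over allowed piece i of (p[i] + f[k−i]).
f[1] = 0
f[2] = 0
f[3] = 22
f[4] = 22
f[5] = max(22+0, 18+0) = 22
f[6] = max(22+22, 18+0) = 44
f[7] = max(22+22, 18+0, 11+0) = 44
f[8] = max(22+22, 18+22, 11+0) = 44
f[9] = max(22+44, 18+22, 11+0) = 66
f[10] = max(22+44, 18+22, 11+22) = 66
f[11] = max(22+44, 18+44, 11+22) = 66
One optimal cutting: pieces 3 + 3 + 3 with 2 units of scrap → $66.

66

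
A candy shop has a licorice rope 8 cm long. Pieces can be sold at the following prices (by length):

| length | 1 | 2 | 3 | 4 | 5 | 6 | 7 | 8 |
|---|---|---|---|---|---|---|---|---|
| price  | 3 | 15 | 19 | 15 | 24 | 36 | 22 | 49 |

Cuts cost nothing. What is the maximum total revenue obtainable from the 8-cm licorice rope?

Consider every possible first cut. v[k] is the best of p[i]+v[k−i] over all sellable i≤k.
v[1] = 3
v[2] = 15
v[3] = 19
v[4] = 30  (first piece 2, then v[2]=15)
v[5] = 34  (first piece 2, then v[3]=19)
v[6] = 45  (first piece 2, then v[4]=30)
v[7] = 49  (first piece 2, then v[5]=34)
v[8] = 60  (first piece 2, then v[6]=45)
One optimal cutting: 2 + 2 + 2 + 2 → ¢15 + ¢15 + ¢15 + ¢15 = ¢60.

60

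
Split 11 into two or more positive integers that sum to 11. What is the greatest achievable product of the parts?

Fill g[k] for k=2..11: at each k try every first piece i and multiply by the better of (k−i) uncut or g[k−i].
Small cases: g[2]=1, g[3]=2, g[4]=4, g[5]=6.
g[6] = max(1·6, 2·4, 3·3, 4·2, 5·1) = 9
g[7] = max(1·9, 2·6, 3·4, 4·3, 5·2, 6·1) = 12
g[8] = max(1·12, 2·9, 3·6, …, 6·2, 7·1) = 18
g[9] = max(1·18, 2·12, 3·9, …, 7·2, 8·1) = 27
g[10] = max(1·27, 2·18, 3·12, …, 8·2, 9·1) = 36
g[11] = max(1·36, 2·27, 3·18, …, 9·2, 10·1) = 54
One optimal split: 3 + 3 + 3 + 2; product 3·3·3·2 = 54.

54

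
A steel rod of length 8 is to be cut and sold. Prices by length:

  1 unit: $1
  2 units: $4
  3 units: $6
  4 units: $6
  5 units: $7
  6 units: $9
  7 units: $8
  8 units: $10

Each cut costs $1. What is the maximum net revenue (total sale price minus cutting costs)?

Consider every possible first cut. net[k] is the best of p[i]+net[k−i] over all sellable i≤k, charging 1 whenever i<k.
net[1] = 1
net[2] = 4
net[3] = 6
net[4] = 7  (first piece 2, then net[2]=4)
net[5] = 9  (first piece 2, then net[3]=6)
net[6] = 11  (first piece 3, then net[3]=6)
net[7] = 12  (first piece 2, then net[5]=9)
net[8] = 14  (first piece 2, then net[6]=11)
One optimal plan: pieces 3 + 3 + 2 (2 cuts) → $16 − $2 = $14.

14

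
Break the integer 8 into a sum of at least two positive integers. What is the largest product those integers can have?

Let P[k] be the best product for length k (with at least one cut). For each first piece i, the rest contributes max(k−i, P[k−i]).
P[2] = 1×max(1,0) = 1×1 = 1
P[3] = max(1×2, 2×1) = 2
P[4] = max(1×3, 2×2, 3×1) = 4
P[5] = max(1×4, 2×3, 3×2, 4×1) = 6
P[6] = max(1×6, 2×4, 3×3, 4×2, 5×1) = 9
P[7] = max(1×9, 2×6, 3×4, 4×3, 5×2, 6×1) = 12
P[8] = max(1×12, 2×9, 3×6, …, 6×2, 7×1) = 18
One optimal split: 3 + 3 + 2; product 3×3×2 = 18.

18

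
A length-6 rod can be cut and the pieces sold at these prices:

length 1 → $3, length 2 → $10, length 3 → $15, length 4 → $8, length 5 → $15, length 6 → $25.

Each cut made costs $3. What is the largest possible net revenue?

27

Consider every possible first cut. r[k] is the best of p[i]+r[k−i] over all sellable i≤k, charging 3 whenever i<k.
r[1] = 3
r[2] = max(3+3-3, 10+0) = 10
r[3] = max(3+10-3, 10+3-3, 15+0) = 15
r[4] = max(3+15-3, 10+10-3, 15+3-3, 8+0) = 17
r[5] = max(3+17-3, 10+15-3, 15+10-3, 8+3-3, 15+0) = 22
r[6] = max(3+22-3, 10+17-3, 15+15-3, 8+10-3, 15+3-3, 25+0) = 27
One optimal plan: pieces 3 + 3 (1 cut) → $30 − $3 = $27.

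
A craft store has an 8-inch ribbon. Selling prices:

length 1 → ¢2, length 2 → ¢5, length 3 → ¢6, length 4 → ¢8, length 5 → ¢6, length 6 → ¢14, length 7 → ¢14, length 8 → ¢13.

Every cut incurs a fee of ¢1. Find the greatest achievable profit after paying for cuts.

18

Consider every possible first cut. net[k] is the best of p[i]+net[k−i] over all sellable i≤k, charging 1 whenever i<k.
net[1] = 2
net[2] = max(2+2-1, 5+0) = 5
net[3] = max(2+5-1, 5+2-1, 6+0) = 6
net[4] = max(2+6-1, 5+5-1, 6+2-1, 8+0) = 9
net[5] = max(2+9-1, 5+6-1, 6+5-1, 8+2-1, 6+0) = 10
net[6] = max(2+10-1, 5+9-1, 6+6-1, 8+5-1, 6+2-1, 14+0) = 14
net[7] = max(2+14-1, 5+10-1, 6+9-1, …, 14+2-1, 14+0) = 15
net[8] = max(2+15-1, 5+14-1, 6+10-1, …, 14+2-1, 13+0) = 18
One optimal plan: pieces 6 + 2 (1 cut) → ¢19 − ¢1 = ¢18.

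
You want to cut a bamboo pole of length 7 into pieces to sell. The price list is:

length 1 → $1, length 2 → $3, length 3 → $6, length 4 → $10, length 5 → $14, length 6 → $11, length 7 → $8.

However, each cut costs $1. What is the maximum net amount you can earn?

Let r[k] be the best obtainable value from length k. For each k, try every first piece i and keep the best of price[i] + r[k−i] minus the 1 cut fee when i<k.
r[1] = 1
r[2] = max(1+1-1, 3+0) = 3
r[3] = max(1+3-1, 3+1-1, 6+0) = 6
r[4] = max(1+6-1, 3+3-1, 6+1-1, 10+0) = 10
r[5] = max(1+10-1, 3+6-1, 6+3-1, 10+1-1, 14+0) = 14
r[6] = max(1+14-1, 3+10-1, 6+6-1, 10+3-1, 14+1-1, 11+0) = 14
r[7] = max(1+14-1, 3+14-1, 6+10-1, …, 11+1-1, 8+0) = 16
One optimal plan: pieces 5 + 2 (1 cut) → $17 − $1 = $16.

16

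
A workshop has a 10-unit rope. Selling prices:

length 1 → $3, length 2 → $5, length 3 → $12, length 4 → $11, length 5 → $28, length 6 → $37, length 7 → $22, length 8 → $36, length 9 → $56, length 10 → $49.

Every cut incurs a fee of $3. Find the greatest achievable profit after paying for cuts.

Build r[k] bottom-up: r[k] = max over allowed piece i of (p[i] + r[k−i]) − 3 per cut.
r[1] = 3
r[2] = max(3+3-3, 5+0) = 5
r[3] = max(3+5-3, 5+3-3, 12+0) = 12
r[4] = max(3+12-3, 5+5-3, 12+3-3, 11+0) = 12
r[5] = max(3+12-3, 5+12-3, 12+5-3, 11+3-3, 28+0) = 28
r[6] = max(3+28-3, 5+12-3, 12+12-3, 11+5-3, 28+3-3, 37+0) = 37
r[7] = max(3+37-3, 5+28-3, 12+12-3, …, 37+3-3, 22+0) = 37
r[8] = max(3+37-3, 5+37-3, 12+28-3, …, 22+3-3, 36+0) = 39
r[9] = max(3+39-3, 5+37-3, 12+37-3, …, 36+3-3, 56+0) = 56
r[10] = max(3+56-3, 5+39-3, 12+37-3, …, 56+3-3, 49+0) = 56
One optimal plan: pieces 9 + 1 (1 cut) → $59 − $3 = $56.

56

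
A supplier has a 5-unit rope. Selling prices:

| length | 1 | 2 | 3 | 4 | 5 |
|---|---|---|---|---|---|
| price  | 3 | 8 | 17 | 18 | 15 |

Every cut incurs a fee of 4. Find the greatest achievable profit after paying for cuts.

21

Build v[k] bottom-up: v[k] = max over allowed piece i of (p[i] + v[k−i]) − 4 per cut.
v[1] = 3
v[2] = max(3+3-4, 8+0) = 8
v[3] = max(3+8-4, 8+3-4, 17+0) = 17
v[4] = max(3+17-4, 8+8-4, 17+3-4, 18+0) = 18
v[5] = max(3+18-4, 8+17-4, 17+8-4, 18+3-4, 15+0) = 21
One optimal plan: pieces 3 + 2 (1 cut) → 25 − 4 = 21.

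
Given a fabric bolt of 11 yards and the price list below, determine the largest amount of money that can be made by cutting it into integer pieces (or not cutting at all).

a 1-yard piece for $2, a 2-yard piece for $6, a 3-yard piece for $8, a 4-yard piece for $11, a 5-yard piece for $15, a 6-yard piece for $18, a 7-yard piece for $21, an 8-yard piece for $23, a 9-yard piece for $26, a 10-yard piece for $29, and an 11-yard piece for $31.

Let v[k] be the best obtainable value from length k. For each k, try every first piece i and keep the best of price[i] + v[k−i].
v[1] = 2
v[2] = max(2+2, 6+0) = 6
v[3] = max(2+6, 6+2, 8+0) = 8
v[4] = max(2+8, 6+6, 8+2, 11+0) = 12
v[5] = max(2+12, 6+8, 8+6, 11+2, 15+0) = 15
v[6] = max(2+15, 6+12, 8+8, 11+6, 15+2, 18+0) = 18
v[7] = max(2+18, 6+15, 8+12, …, 18+2, 21+0) = 21
v[8] = max(2+21, 6+18, 8+15, …, 21+2, 23+0) = 24
v[9] = max(2+24, 6+21, 8+18, …, 23+2, 26+0) = 27
v[10] = max(2+27, 6+24, 8+21, …, 26+2, 29+0) = 30
v[11] = max(2+30, 6+27, 8+24, …, 29+2, 31+0) = 33
One optimal cutting: 5 + 2 + 2 + 2 → $15 + $6 + $6 + $6 = $33.

33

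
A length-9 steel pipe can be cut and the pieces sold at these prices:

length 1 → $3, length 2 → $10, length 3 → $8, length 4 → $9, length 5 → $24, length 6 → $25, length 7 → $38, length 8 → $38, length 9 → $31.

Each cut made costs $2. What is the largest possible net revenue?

Build net[k] bottom-up: net[k] = max over allowed piece i of (p[i] + net[k−i]) − 2 per cut.
net[1] = 3
net[2] = 10
net[3] = 11  (first piece 1, then net[2]=10)
net[4] = 18  (first piece 2, then net[2]=10)
net[5] = 24
net[6] = 26  (first piece 2, then net[4]=18)
net[7] = 38
net[8] = 39  (first piece 1, then net[7]=38)
net[9] = 46  (first piece 2, then net[7]=38)
One optimal plan: pieces 7 + 2 (1 cut) → $48 − $2 = $46.

46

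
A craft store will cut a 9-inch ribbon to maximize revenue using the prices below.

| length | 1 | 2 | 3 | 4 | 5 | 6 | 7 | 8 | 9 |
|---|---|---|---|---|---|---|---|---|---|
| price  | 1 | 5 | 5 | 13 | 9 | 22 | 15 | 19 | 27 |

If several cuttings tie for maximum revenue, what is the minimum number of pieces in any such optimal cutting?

3

Build r[k] bottom-up: r[k] = max over allowed piece i of (p[i] + r[k−i]).
r[1] = 1
r[2] = 5
r[3] = 6  (first piece 1, then r[2]=5)
r[4] = 13
r[5] = 14  (first piece 1, then r[4]=13)
r[6] = 22
r[7] = 23  (first piece 1, then r[6]=22)
r[8] = 27  (first piece 2, then r[6]=22)
r[9] = 28  (first piece 1, then r[8]=27)
Maximum revenue is ¢28.
Now minimize piece count subject to staying optimal: for each k, pieces[k] = 1 + min over i with p[i]+r[k−i]=r[k] of pieces[k−i].
pieces[6] = 1
pieces[7] = 2
pieces[8] = 2
pieces[9] = 3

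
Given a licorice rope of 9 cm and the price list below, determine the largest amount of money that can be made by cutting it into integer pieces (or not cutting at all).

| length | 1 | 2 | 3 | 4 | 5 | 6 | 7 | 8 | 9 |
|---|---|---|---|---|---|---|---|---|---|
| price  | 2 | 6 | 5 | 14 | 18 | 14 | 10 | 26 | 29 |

32

Let best[k] be the best obtainable value from length k. For each k, try every first piece i and keep the best of price[i] + best[k−i].
best[1] = 2
best[2] = 6
best[3] = 8  (first piece 1, then best[2]=6)
best[4] = 14
best[5] = 18
best[6] = 20  (first piece 1, then best[5]=18)
best[7] = 24  (first piece 2, then best[5]=18)
best[8] = 28  (first piece 4, then best[4]=14)
best[9] = 32  (first piece 4, then best[5]=18)
One optimal cutting: 5 + 4 → ¢18 + ¢14 = ¢32.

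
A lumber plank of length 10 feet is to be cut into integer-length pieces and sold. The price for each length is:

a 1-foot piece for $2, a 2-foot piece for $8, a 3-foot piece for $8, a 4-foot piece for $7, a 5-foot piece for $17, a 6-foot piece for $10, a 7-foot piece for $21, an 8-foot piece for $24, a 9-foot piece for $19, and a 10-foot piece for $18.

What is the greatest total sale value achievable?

40

Build R[k] bottom-up: R[k] = max over allowed piece i of (p[i] + R[k−i]).
R[1] = 2
R[2] = max(2+2, 8+0) = 8
R[3] = max(2+8, 8+2, 8+0) = 10
R[4] = max(2+10, 8+8, 8+2, 7+0) = 16
R[5] = max(2+16, 8+10, 8+8, 7+2, 17+0) = 18
R[6] = max(2+18, 8+16, 8+10, 7+8, 17+2, 10+0) = 24
R[7] = max(2+24, 8+18, 8+16, …, 10+2, 21+0) = 26
R[8] = max(2+26, 8+24, 8+18, …, 21+2, 24+0) = 32
R[9] = max(2+32, 8+26, 8+24, …, 24+2, 19+0) = 34
R[10] = max(2+34, 8+32, 8+26, …, 19+2, 18+0) = 40
One optimal cutting: 2 + 2 + 2 + 2 + 2 → $8 + $8 + $8 + $8 + $8 = $40.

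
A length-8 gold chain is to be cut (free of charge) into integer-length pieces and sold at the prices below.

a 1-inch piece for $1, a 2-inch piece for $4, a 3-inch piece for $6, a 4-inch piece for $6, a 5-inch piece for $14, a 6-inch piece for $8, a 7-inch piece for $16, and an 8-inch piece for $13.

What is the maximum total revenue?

20

Consider every possible first cut. R[k] is the best of p[i]+R[k−i] over all sellable i≤k.
R[1] = 1
R[2] = max(1+1, 4+0) = 4
R[3] = max(1+4, 4+1, 6+0) = 6
R[4] = max(1+6, 4+4, 6+1, 6+0) = 8
R[5] = max(1+8, 4+6, 6+4, 6+1, 14+0) = 14
R[6] = max(1+14, 4+8, 6+6, 6+4, 14+1, 8+0) = 15
R[7] = max(1+15, 4+14, 6+8, …, 8+1, 16+0) = 18
R[8] = max(1+18, 4+15, 6+14, …, 16+1, 13+0) = 20
One optimal cutting: 5 + 3 → $14 + $6 = $20.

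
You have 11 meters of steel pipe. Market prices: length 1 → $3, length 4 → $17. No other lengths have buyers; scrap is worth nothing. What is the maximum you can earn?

Let best[k] be the best obtainable value from length k. For each k, try every first piece i and keep the best of price[i] + best[k−i].
best[1] = 3
best[2] = 6  (first piece 1, then best[1]=3)
best[3] = 9  (first piece 1, then best[2]=6)
best[4] = max(3+9, 17+0) = 17
best[5] = max(3+17, 17+3) = 20
best[6] = max(3+20, 17+6) = 23
best[7] = max(3+23, 17+9) = 26
best[8] = max(3+26, 17+17) = 34
best[9] = max(3+34, 17+20) = 37
best[10] = max(3+37, 17+23) = 40
best[11] = max(3+40, 17+26) = 43
One optimal cutting: 4 + 4 + 1 + 1 + 1 → $43.

43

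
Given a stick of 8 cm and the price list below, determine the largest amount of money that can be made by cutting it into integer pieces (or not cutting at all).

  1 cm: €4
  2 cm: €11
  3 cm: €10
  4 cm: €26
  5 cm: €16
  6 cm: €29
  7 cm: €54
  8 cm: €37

Consider every possible first cut. best[k] is the best of p[i]+best[k−i] over all sellable i≤k.
best[1] = 4
best[2] = 11
best[3] = 15  (first piece 1, then best[2]=11)
best[4] = 26
best[5] = 30  (first piece 1, then best[4]=26)
best[6] = 37  (first piece 2, then best[4]=26)
best[7] = 54
best[8] = 58  (first piece 1, then best[7]=54)
One optimal cutting: 7 + 1 → €54 + €4 = €58.

58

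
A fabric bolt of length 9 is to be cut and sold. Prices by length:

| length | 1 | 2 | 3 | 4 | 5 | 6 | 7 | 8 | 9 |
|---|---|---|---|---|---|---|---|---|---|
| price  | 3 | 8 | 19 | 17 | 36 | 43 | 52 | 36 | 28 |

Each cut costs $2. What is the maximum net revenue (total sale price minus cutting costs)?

Consider every possible first cut. r[k] is the best of p[i]+r[k−i] over all sellable i≤k, charging 2 whenever i<k.
r[1] = 3
r[2] = 8
r[3] = 19
r[4] = 20  (first piece 1, then r[3]=19)
r[5] = 36
r[6] = 43
r[7] = 52
r[8] = 53  (first piece 1, then r[7]=52)
r[9] = 60  (first piece 3, then r[6]=43)
One optimal plan: pieces 6 + 3 (1 cut) → $62 − $2 = $60.

60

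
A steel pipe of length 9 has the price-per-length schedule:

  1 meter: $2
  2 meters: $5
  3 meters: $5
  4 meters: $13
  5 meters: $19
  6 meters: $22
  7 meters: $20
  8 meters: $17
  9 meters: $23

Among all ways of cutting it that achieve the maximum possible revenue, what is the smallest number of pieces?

Build r[k] bottom-up: r[k] = max over allowed piece i of (p[i] + r[k−i]).
r[1] = 2
r[2] = max(2+2, 5+0) = 5
r[3] = max(2+5, 5+2, 5+0) = 7
r[4] = max(2+7, 5+5, 5+2, 13+0) = 13
r[5] = max(2+13, 5+7, 5+5, 13+2, 19+0) = 19
r[6] = max(2+19, 5+13, 5+7, 13+5, 19+2, 22+0) = 22
r[7] = max(2+22, 5+19, 5+13, …, 22+2, 20+0) = 24
r[8] = max(2+24, 5+22, 5+19, …, 20+2, 17+0) = 27
r[9] = max(2+27, 5+24, 5+22, …, 17+2, 23+0) = 32
Maximum revenue is $32.
Now minimize piece count subject to staying optimal: for each k, pieces[k] = 1 + min over i with p[i]+r[k−i]=r[k] of pieces[k−i].
pieces[6] = 1
pieces[7] = 2
pieces[8] = 2
pieces[9] = 2

2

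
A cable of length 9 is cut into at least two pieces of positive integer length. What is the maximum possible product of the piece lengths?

27

Let g[k] be the best product for length k (with at least one cut). For each first piece i, the rest contributes max(k−i, g[k−i]).
g[2] = 1·max(1,0) = 1·1 = 1
g[3] = 1·max(2,1) = 1·2 = 2
g[4] = 2·max(2,1) = 2·2 = 4
g[5] = 2·max(3,2) = 2·3 = 6
g[6] = 3·max(3,2) = 3·3 = 9
g[7] = 2·max(5,6) = 2·6 = 12
g[8] = 2·max(6,9) = 2·9 = 18
g[9] = 3·max(6,9) = 3·9 = 27
One optimal split: 3 + 3 + 3; product 3·3·3 = 27.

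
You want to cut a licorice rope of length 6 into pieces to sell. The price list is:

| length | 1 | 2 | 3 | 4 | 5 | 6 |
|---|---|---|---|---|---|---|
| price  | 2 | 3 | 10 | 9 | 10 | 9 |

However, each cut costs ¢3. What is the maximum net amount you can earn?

17

Let v[k] be the best obtainable value from length k. For each k, try every first piece i and keep the best of price[i] + v[k−i] minus the 3 cut fee when i<k.
v[1] = 2
v[2] = max(2+2-3, 3+0) = 3
v[3] = max(2+3-3, 3+2-3, 10+0) = 10
v[4] = max(2+10-3, 3+3-3, 10+2-3, 9+0) = 9
v[5] = max(2+9-3, 3+10-3, 10+3-3, 9+2-3, 10+0) = 10
v[6] = max(2+10-3, 3+9-3, 10+10-3, 9+3-3, 10+2-3, 9+0) = 17
One optimal plan: pieces 3 + 3 (1 cut) → ¢20 − ¢3 = ¢17.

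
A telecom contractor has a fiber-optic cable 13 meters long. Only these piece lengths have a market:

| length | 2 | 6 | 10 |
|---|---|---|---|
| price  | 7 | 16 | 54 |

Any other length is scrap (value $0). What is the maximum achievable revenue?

61

Let r[k] be the best obtainable value from length k. For each k, try every first piece i and keep the best of price[i] + r[k−i].
r[1] = 0
r[2] = 7
r[3] = 7
r[4] = 14  (first piece 2, then r[2]=7)
r[5] = 14
r[6] = 21  (first piece 2, then r[4]=14)
r[7] = 21
r[8] = 28  (first piece 2, then r[6]=21)
r[9] = 28
r[10] = 54
r[11] = 54
r[12] = 61  (first piece 2, then r[10]=54)
r[13] = 61
One optimal cutting: pieces 10 + 2 with 1 meter of scrap → $61.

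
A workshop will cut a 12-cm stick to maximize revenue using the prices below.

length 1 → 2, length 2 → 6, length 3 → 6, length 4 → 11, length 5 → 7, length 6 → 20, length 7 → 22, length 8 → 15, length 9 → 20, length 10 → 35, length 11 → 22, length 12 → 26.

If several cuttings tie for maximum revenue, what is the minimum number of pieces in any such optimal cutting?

Consider every possible first cut. r[k] is the best of p[i]+r[k−i] over all sellable i≤k.
r[1] = 2
r[2] = max(2+2, 6+0) = 6
r[3] = max(2+6, 6+2, 6+0) = 8
r[4] = max(2+8, 6+6, 6+2, 11+0) = 12
r[5] = max(2+12, 6+8, 6+6, 11+2, 7+0) = 14
r[6] = max(2+14, 6+12, 6+8, 11+6, 7+2, 20+0) = 20
r[7] = max(2+20, 6+14, 6+12, …, 20+2, 22+0) = 22
r[8] = max(2+22, 6+20, 6+14, …, 22+2, 15+0) = 26
r[9] = max(2+26, 6+22, 6+20, …, 15+2, 20+0) = 28
r[10] = max(2+28, 6+26, 6+22, …, 20+2, 35+0) = 35
r[11] = max(2+35, 6+28, 6+26, …, 35+2, 22+0) = 37
r[12] = max(2+37, 6+35, 6+28, …, 22+2, 26+0) = 41
Maximum revenue is 41.
Now minimize piece count subject to staying optimal: for each k, pieces[k] = 1 + min over i with p[i]+r[k−i]=r[k] of pieces[k−i].
pieces[9] = 2
pieces[10] = 1
pieces[11] = 2
pieces[12] = 2

2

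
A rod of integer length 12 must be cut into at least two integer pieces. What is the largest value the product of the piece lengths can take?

Define m[k] = max over 1≤i<k of i · max(k−i, m[k−i]); the inner max lets the remainder stay uncut if that's better.
m[2] = 1·max(1,0) = 1·1 = 1
m[3] = 1·max(2,1) = 1·2 = 2
m[4] = 2·max(2,1) = 2·2 = 4
m[5] = 2·max(3,2) = 2·3 = 6
m[6] = 3·max(3,2) = 3·3 = 9
m[7] = 2·max(5,6) = 2·6 = 12
m[8] = 2·max(6,9) = 2·9 = 18
m[9] = 3·max(6,9) = 3·9 = 27
m[10] = 2·max(8,18) = 2·18 = 36
m[11] = 2·max(9,27) = 2·27 = 54
m[12] = 3·max(9,27) = 3·27 = 81
One optimal split: 3 + 3 + 3 + 3; product 3·3·3·3 = 81.

81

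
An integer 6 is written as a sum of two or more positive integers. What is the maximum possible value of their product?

9

Fill g[k] for k=2..6: at each k try every first piece i and multiply by the better of (k−i) uncut or g[k−i].
g[2] = 1·max(1,0) = 1·1 = 1
g[3] = max(1·2, 2·1) = 2
g[4] = max(1·3, 2·2, 3·1) = 4
g[5] = max(1·4, 2·3, 3·2, 4·1) = 6
g[6] = max(1·6, 2·4, 3·3, 4·2, 5·1) = 9
One optimal split: 3 + 3; product 3·3 = 9.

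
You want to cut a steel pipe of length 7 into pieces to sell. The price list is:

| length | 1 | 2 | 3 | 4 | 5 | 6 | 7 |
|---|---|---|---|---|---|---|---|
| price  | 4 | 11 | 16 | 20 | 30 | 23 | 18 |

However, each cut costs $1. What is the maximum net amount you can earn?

40

Build r[k] bottom-up: r[k] = max over allowed piece i of (p[i] + r[k−i]) − 1 per cut.
r[1] = 4
r[2] = max(4+4-1, 11+0) = 11
r[3] = max(4+11-1, 11+4-1, 16+0) = 16
r[4] = max(4+16-1, 11+11-1, 16+4-1, 20+0) = 21
r[5] = max(4+21-1, 11+16-1, 16+11-1, 20+4-1, 30+0) = 30
r[6] = max(4+30-1, 11+21-1, 16+16-1, 20+11-1, 30+4-1, 23+0) = 33
r[7] = max(4+33-1, 11+30-1, 16+21-1, …, 23+4-1, 18+0) = 40
One optimal plan: pieces 5 + 2 (1 cut) → $41 − $1 = $40.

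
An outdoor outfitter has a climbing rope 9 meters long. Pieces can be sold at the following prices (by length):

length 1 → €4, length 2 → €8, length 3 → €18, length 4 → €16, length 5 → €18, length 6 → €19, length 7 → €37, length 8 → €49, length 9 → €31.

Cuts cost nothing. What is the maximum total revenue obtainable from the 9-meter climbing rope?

Let v[k] be the best obtainable value from length k. For each k, try every first piece i and keep the best of price[i] + v[k−i].
v[1] = 4
v[2] = 8  (first piece 1, then v[1]=4)
v[3] = 18
v[4] = 22  (first piece 1, then v[3]=18)
v[5] = 26  (first piece 1, then v[4]=22)
v[6] = 36  (first piece 3, then v[3]=18)
v[7] = 40  (first piece 1, then v[6]=36)
v[8] = 49
v[9] = 54  (first piece 3, then v[6]=36)
One optimal cutting: 3 + 3 + 3 → €18 + €18 + €18 = €54.

54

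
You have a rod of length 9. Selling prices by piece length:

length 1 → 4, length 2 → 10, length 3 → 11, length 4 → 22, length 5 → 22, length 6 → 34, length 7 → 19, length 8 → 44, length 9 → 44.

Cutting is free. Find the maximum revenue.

48

Consider every possible first cut. best[k] is the best of p[i]+best[k−i] over all sellable i≤k.
best[1] = 4
best[2] = max(4+4, 10+0) = 10
best[3] = max(4+10, 10+4, 11+0) = 14
best[4] = max(4+14, 10+10, 11+4, 22+0) = 22
best[5] = max(4+22, 10+14, 11+10, 22+4, 22+0) = 26
best[6] = max(4+26, 10+22, 11+14, 22+10, 22+4, 34+0) = 34
best[7] = max(4+34, 10+26, 11+22, …, 34+4, 19+0) = 38
best[8] = max(4+38, 10+34, 11+26, …, 19+4, 44+0) = 44
best[9] = max(4+44, 10+38, 11+34, …, 44+4, 44+0) = 48
One optimal cutting: 6 + 2 + 1 → 34 + 10 + 4 = 48.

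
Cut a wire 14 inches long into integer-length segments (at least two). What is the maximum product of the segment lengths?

Fill P[k] for k=2..14: at each k try every first piece i and multiply by the better of (k−i) uncut or P[k−i].
Small cases: P[2]=1, P[3]=2, P[4]=4, P[5]=6, P[6]=9, P[7]=12, P[8]=18.
P[9] = max(1·18, 2·12, 3·9, …, 7·2, 8·1) = 27
P[10] = max(1·27, 2·18, 3·12, …, 8·2, 9·1) = 36
P[11] = max(1·36, 2·27, 3·18, …, 9·2, 10·1) = 54
P[12] = max(1·54, 2·36, 3·27, …, 10·2, 11·1) = 81
P[13] = max(1·81, 2·54, 3·36, …, 11·2, 12·1) = 108
P[14] = max(1·108, 2·81, 3·54, …, 12·2, 13·1) = 162
One optimal split: 3 + 3 + 3 + 3 + 2; product 3·3·3·3·2 = 162.

162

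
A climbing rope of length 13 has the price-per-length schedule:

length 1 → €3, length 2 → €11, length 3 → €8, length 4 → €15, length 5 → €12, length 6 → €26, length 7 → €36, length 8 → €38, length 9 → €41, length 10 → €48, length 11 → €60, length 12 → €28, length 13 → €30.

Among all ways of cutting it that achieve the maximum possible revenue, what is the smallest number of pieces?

2

Consider every possible first cut. r[k] is the best of p[i]+r[k−i] over all sellable i≤k.
r[1] = 3
r[2] = max(3+3, 11+0) = 11
r[3] = max(3+11, 11+3, 8+0) = 14
r[4] = max(3+14, 11+11, 8+3, 15+0) = 22
r[5] = max(3+22, 11+14, 8+11, 15+3, 12+0) = 25
r[6] = max(3+25, 11+22, 8+14, 15+11, 12+3, 26+0) = 33
r[7] = max(3+33, 11+25, 8+22, …, 26+3, 36+0) = 36
r[8] = max(3+36, 11+33, 8+25, …, 36+3, 38+0) = 44
r[9] = max(3+44, 11+36, 8+33, …, 38+3, 41+0) = 47
r[10] = max(3+47, 11+44, 8+36, …, 41+3, 48+0) = 55
r[11] = max(3+55, 11+47, 8+44, …, 48+3, 60+0) = 60
r[12] = max(3+60, 11+55, 8+47, …, 60+3, 28+0) = 66
r[13] = max(3+66, 11+60, 8+55, …, 28+3, 30+0) = 71
Maximum revenue is €71.
Now minimize piece count subject to staying optimal: for each k, pieces[k] = 1 + min over i with p[i]+r[k−i]=r[k] of pieces[k−i].
pieces[10] = 5
pieces[11] = 1
pieces[12] = 6
pieces[13] = 2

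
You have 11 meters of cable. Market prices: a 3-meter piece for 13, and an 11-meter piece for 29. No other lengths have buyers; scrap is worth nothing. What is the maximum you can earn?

39

Build f[k] bottom-up: f[k] = max over allowed piece i of (p[i] + f[k−i]).
f[1] = 0
f[2] = 0
f[3] = 13
f[4] = 13
f[5] = 13
f[6] = 26  (first piece 3, then f[3]=13)
f[7] = 26
f[8] = 26
f[9] = 39  (first piece 3, then f[6]=26)
f[10] = 39
f[11] = max(13+26, 29+0) = 39
One optimal cutting: pieces 3 + 3 + 3 with 2 meters of scrap → 39.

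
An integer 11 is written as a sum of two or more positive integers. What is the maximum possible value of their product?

54

Define prod[k] = max over 1≤i<k of i · max(k−i, prod[k−i]); the inner max lets the remainder stay uncut if that's better.
prod[2] = 1×max(1,0) = 1×1 = 1
prod[3] = 1×max(2,1) = 1×2 = 2
prod[4] = 2×max(2,1) = 2×2 = 4
prod[5] = 2×max(3,2) = 2×3 = 6
prod[6] = 3×max(3,2) = 3×3 = 9
prod[7] = 2×max(5,6) = 2×6 = 12
prod[8] = 2×max(6,9) = 2×9 = 18
prod[9] = 3×max(6,9) = 3×9 = 27
prod[10] = 2×max(8,18) = 2×18 = 36
prod[11] = 2×max(9,27) = 2×27 = 54
One optimal split: 3 + 3 + 3 + 2; product 3×3×3×2 = 54.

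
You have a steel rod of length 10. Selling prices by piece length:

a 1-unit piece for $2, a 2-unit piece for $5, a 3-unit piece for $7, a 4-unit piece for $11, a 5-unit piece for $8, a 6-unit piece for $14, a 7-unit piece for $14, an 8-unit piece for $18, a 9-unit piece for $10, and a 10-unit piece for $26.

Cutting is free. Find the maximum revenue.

Consider every possible first cut. r[k] is the best of p[i]+r[k−i] over all sellable i≤k.
r[1] = 2
r[2] = 5
r[3] = 7  (first piece 1, then r[2]=5)
r[4] = 11
r[5] = 13  (first piece 1, then r[4]=11)
r[6] = 16  (first piece 2, then r[4]=11)
r[7] = 18  (first piece 1, then r[6]=16)
r[8] = 22  (first piece 4, then r[4]=11)
r[9] = 24  (first piece 1, then r[8]=22)
r[10] = 27  (first piece 2, then r[8]=22)
One optimal cutting: 4 + 4 + 2 → $11 + $11 + $5 = $27.

27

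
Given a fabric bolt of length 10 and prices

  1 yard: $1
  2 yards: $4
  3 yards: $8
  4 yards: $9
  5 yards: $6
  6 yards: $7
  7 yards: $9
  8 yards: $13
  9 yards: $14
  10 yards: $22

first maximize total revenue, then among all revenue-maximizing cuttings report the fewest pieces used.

3

Let r[k] be the best obtainable value from length k. For each k, try every first piece i and keep the best of price[i] + r[k−i].
r[1] = 1
r[2] = max(1+1, 4+0) = 4
r[3] = max(1+4, 4+1, 8+0) = 8
r[4] = max(1+8, 4+4, 8+1, 9+0) = 9
r[5] = max(1+9, 4+8, 8+4, 9+1, 6+0) = 12
r[6] = max(1+12, 4+9, 8+8, 9+4, 6+1, 7+0) = 16
r[7] = max(1+16, 4+12, 8+9, …, 7+1, 9+0) = 17
r[8] = max(1+17, 4+16, 8+12, …, 9+1, 13+0) = 20
r[9] = max(1+20, 4+17, 8+16, …, 13+1, 14+0) = 24
r[10] = max(1+24, 4+20, 8+17, …, 14+1, 22+0) = 25
Maximum revenue is $25.
Now minimize piece count subject to staying optimal: for each k, pieces[k] = 1 + min over i with p[i]+r[k−i]=r[k] of pieces[k−i].
pieces[7] = 2
pieces[8] = 3
pieces[9] = 3
pieces[10] = 3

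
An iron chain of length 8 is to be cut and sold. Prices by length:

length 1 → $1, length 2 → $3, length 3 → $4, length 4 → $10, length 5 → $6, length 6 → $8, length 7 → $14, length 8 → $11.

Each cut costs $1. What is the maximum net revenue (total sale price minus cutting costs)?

Consider every possible first cut. r[k] is the best of p[i]+r[k−i] over all sellable i≤k, charging 1 whenever i<k.
r[1] = 1
r[2] = 3
r[3] = 4
r[4] = 10
r[5] = 10  (first piece 1, then r[4]=10)
r[6] = 12  (first piece 2, then r[4]=10)
r[7] = 14
r[8] = 19  (first piece 4, then r[4]=10)
One optimal plan: pieces 4 + 4 (1 cut) → $20 − $1 = $19.

19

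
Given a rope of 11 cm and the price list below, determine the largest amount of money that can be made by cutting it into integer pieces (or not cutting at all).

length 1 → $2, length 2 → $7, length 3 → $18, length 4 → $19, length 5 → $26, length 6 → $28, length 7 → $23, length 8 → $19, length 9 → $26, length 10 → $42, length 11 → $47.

62

Build R[k] bottom-up: R[k] = max over allowed piece i of (p[i] + R[k−i]).
R[1] = 2
R[2] = max(2+2, 7+0) = 7
R[3] = max(2+7, 7+2, 18+0) = 18
R[4] = max(2+18, 7+7, 18+2, 19+0) = 20
R[5] = max(2+20, 7+18, 18+7, 19+2, 26+0) = 26
R[6] = max(2+26, 7+20, 18+18, 19+7, 26+2, 28+0) = 36
R[7] = max(2+36, 7+26, 18+20, …, 28+2, 23+0) = 38
R[8] = max(2+38, 7+36, 18+26, …, 23+2, 19+0) = 44
R[9] = max(2+44, 7+38, 18+36, …, 19+2, 26+0) = 54
R[10] = max(2+54, 7+44, 18+38, …, 26+2, 42+0) = 56
R[11] = max(2+56, 7+54, 18+44, …, 42+2, 47+0) = 62
One optimal cutting: 5 + 3 + 3 → $26 + $18 + $18 = $62.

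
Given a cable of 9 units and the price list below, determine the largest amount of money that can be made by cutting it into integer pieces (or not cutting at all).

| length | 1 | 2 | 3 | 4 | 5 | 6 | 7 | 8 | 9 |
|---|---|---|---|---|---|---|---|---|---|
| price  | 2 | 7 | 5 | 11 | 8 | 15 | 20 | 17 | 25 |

Let r[k] be the best obtainable value from length k. For each k, try every first piece i and keep the best of price[i] + r[k−i].
r[1] = 2
r[2] = 7
r[3] = 9  (first piece 1, then r[2]=7)
r[4] = 14  (first piece 2, then r[2]=7)
r[5] = 16  (first piece 1, then r[4]=14)
r[6] = 21  (first piece 2, then r[4]=14)
r[7] = 23  (first piece 1, then r[6]=21)
r[8] = 28  (first piece 2, then r[6]=21)
r[9] = 30  (first piece 1, then r[8]=28)
One optimal cutting: 2 + 2 + 2 + 2 + 1 → 7 + 7 + 7 + 7 + 2 = 30.

30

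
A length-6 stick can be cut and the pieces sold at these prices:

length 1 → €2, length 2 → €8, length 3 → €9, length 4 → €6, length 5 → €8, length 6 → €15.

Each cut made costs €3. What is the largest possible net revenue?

Build v[k] bottom-up: v[k] = max over allowed piece i of (p[i] + v[k−i]) − 3 per cut.
v[1] = 2
v[2] = 8
v[3] = 9
v[4] = 13  (first piece 2, then v[2]=8)
v[5] = 14  (first piece 2, then v[3]=9)
v[6] = 18  (first piece 2, then v[4]=13)
One optimal plan: pieces 2 + 2 + 2 (2 cuts) → €24 − €6 = €18.

18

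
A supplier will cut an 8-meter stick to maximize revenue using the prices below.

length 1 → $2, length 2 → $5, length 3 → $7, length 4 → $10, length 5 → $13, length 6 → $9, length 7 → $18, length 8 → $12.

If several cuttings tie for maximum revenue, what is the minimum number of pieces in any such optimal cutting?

2

Build r[k] bottom-up: r[k] = max over allowed piece i of (p[i] + r[k−i]).
r[1] = 2
r[2] = 5
r[3] = 7  (first piece 1, then r[2]=5)
r[4] = 10  (first piece 2, then r[2]=5)
r[5] = 13
r[6] = 15  (first piece 1, then r[5]=13)
r[7] = 18  (first piece 2, then r[5]=13)
r[8] = 20  (first piece 1, then r[7]=18)
Maximum revenue is $20.
Now minimize piece count subject to staying optimal: for each k, pieces[k] = 1 + min over i with p[i]+r[k−i]=r[k] of pieces[k−i].
pieces[5] = 1
pieces[6] = 2
pieces[7] = 1
pieces[8] = 2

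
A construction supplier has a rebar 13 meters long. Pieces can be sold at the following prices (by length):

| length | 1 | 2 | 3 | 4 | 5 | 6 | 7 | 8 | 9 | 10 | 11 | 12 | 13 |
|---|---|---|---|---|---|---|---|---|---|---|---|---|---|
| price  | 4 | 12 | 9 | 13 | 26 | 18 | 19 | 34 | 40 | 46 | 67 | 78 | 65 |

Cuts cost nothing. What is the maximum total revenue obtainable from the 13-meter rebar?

Let r[k] be the best obtainable value from length k. For each k, try every first piece i and keep the best of price[i] + r[k−i].
r[1] = 4
r[2] = max(4+4, 12+0) = 12
r[3] = max(4+12, 12+4, 9+0) = 16
r[4] = max(4+16, 12+12, 9+4, 13+0) = 24
r[5] = max(4+24, 12+16, 9+12, 13+4, 26+0) = 28
r[6] = max(4+28, 12+24, 9+16, 13+12, 26+4, 18+0) = 36
r[7] = max(4+36, 12+28, 9+24, …, 18+4, 19+0) = 40
r[8] = max(4+40, 12+36, 9+28, …, 19+4, 34+0) = 48
r[9] = max(4+48, 12+40, 9+36, …, 34+4, 40+0) = 52
r[10] = max(4+52, 12+48, 9+40, …, 40+4, 46+0) = 60
r[11] = max(4+60, 12+52, 9+48, …, 46+4, 67+0) = 67
r[12] = max(4+67, 12+60, 9+52, …, 67+4, 78+0) = 78
r[13] = max(4+78, 12+67, 9+60, …, 78+4, 65+0) = 82
One optimal cutting: 12 + 1 → ₹78 + ₹4 = ₹82.

82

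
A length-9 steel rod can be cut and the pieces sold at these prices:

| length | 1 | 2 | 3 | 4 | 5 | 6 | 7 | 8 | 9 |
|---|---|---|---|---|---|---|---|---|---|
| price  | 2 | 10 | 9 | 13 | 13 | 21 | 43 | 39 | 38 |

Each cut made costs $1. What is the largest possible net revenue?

52

Let v[k] be the best obtainable value from length k. For each k, try every first piece i and keep the best of price[i] + v[k−i] minus the 1 cut fee when i<k.
v[1] = 2
v[2] = max(2+2-1, 10+0) = 10
v[3] = max(2+10-1, 10+2-1, 9+0) = 11
v[4] = max(2+11-1, 10+10-1, 9+2-1, 13+0) = 19
v[5] = max(2+19-1, 10+11-1, 9+10-1, 13+2-1, 13+0) = 20
v[6] = max(2+20-1, 10+19-1, 9+11-1, 13+10-1, 13+2-1, 21+0) = 28
v[7] = max(2+28-1, 10+20-1, 9+19-1, …, 21+2-1, 43+0) = 43
v[8] = max(2+43-1, 10+28-1, 9+20-1, …, 43+2-1, 39+0) = 44
v[9] = max(2+44-1, 10+43-1, 9+28-1, …, 39+2-1, 38+0) = 52
One optimal plan: pieces 7 + 2 (1 cut) → $53 − $1 = $52.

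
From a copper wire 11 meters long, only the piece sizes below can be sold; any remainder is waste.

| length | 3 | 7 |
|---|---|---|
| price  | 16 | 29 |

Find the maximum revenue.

Build r[k] bottom-up: r[k] = max over allowed piece i of (p[i] + r[k−i]).
r[1] = 0
r[2] = 0
r[3] = 16
r[4] = 16
r[5] = 16
r[6] = 32  (first piece 3, then r[3]=16)
r[7] = 32
r[8] = 32
r[9] = 48  (first piece 3, then r[6]=32)
r[10] = 48
r[11] = 48
One optimal cutting: pieces 3 + 3 + 3 with 2 meters of scrap → €48.

48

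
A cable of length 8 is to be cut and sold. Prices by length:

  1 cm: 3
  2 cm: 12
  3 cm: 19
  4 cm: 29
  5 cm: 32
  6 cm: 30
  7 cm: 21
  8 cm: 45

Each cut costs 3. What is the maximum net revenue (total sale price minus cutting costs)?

Build r[k] bottom-up: r[k] = max over allowed piece i of (p[i] + r[k−i]) − 3 per cut.
r[1] = 3
r[2] = max(3+3-3, 12+0) = 12
r[3] = max(3+12-3, 12+3-3, 19+0) = 19
r[4] = max(3+19-3, 12+12-3, 19+3-3, 29+0) = 29
r[5] = max(3+29-3, 12+19-3, 19+12-3, 29+3-3, 32+0) = 32
r[6] = max(3+32-3, 12+29-3, 19+19-3, 29+12-3, 32+3-3, 30+0) = 38
r[7] = max(3+38-3, 12+32-3, 19+29-3, …, 30+3-3, 21+0) = 45
r[8] = max(3+45-3, 12+38-3, 19+32-3, …, 21+3-3, 45+0) = 55
One optimal plan: pieces 4 + 4 (1 cut) → 58 − 3 = 55.

55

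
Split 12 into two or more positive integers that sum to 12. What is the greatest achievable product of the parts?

Fill g[k] for k=2..12: at each k try every first piece i and multiply by the better of (k−i) uncut or g[k−i].
g[2] = 1×max(1,0) = 1×1 = 1
g[3] = 1×max(2,1) = 1×2 = 2
g[4] = 2×max(2,1) = 2×2 = 4
g[5] = 2×max(3,2) = 2×3 = 6
g[6] = 3×max(3,2) = 3×3 = 9
g[7] = 2×max(5,6) = 2×6 = 12
g[8] = 2×max(6,9) = 2×9 = 18
g[9] = 3×max(6,9) = 3×9 = 27
g[10] = 2×max(8,18) = 2×18 = 36
g[11] = 2×max(9,27) = 2×27 = 54
g[12] = 3×max(9,27) = 3×27 = 81
One optimal split: 3 + 3 + 3 + 3; product 3×3×3×3 = 81.

81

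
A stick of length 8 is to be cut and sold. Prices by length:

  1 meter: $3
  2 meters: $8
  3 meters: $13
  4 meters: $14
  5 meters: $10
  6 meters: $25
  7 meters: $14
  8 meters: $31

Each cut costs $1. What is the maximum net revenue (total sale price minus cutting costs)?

Consider every possible first cut. v[k] is the best of p[i]+v[k−i] over all sellable i≤k, charging 1 whenever i<k.
v[1] = 3
v[2] = max(3+3-1, 8+0) = 8
v[3] = max(3+8-1, 8+3-1, 13+0) = 13
v[4] = max(3+13-1, 8+8-1, 13+3-1, 14+0) = 15
v[5] = max(3+15-1, 8+13-1, 13+8-1, 14+3-1, 10+0) = 20
v[6] = max(3+20-1, 8+15-1, 13+13-1, 14+8-1, 10+3-1, 25+0) = 25
v[7] = max(3+25-1, 8+20-1, 13+15-1, …, 25+3-1, 14+0) = 27
v[8] = max(3+27-1, 8+25-1, 13+20-1, …, 14+3-1, 31+0) = 32
One optimal plan: pieces 3 + 3 + 2 (2 cuts) → $34 − $2 = $32.

32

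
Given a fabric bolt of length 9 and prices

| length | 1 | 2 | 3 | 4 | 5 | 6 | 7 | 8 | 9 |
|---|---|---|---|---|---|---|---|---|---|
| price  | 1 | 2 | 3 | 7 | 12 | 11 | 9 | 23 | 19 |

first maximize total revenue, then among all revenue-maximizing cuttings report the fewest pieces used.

2

Build r[k] bottom-up: r[k] = max over allowed piece i of (p[i] + r[k−i]).
r[1] = 1
r[2] = max(1+1, 2+0) = 2
r[3] = max(1+2, 2+1, 3+0) = 3
r[4] = max(1+3, 2+2, 3+1, 7+0) = 7
r[5] = max(1+7, 2+3, 3+2, 7+1, 12+0) = 12
r[6] = max(1+12, 2+7, 3+3, 7+2, 12+1, 11+0) = 13
r[7] = max(1+13, 2+12, 3+7, …, 11+1, 9+0) = 14
r[8] = max(1+14, 2+13, 3+12, …, 9+1, 23+0) = 23
r[9] = max(1+23, 2+14, 3+13, …, 23+1, 19+0) = 24
Maximum revenue is $24.
Now minimize piece count subject to staying optimal: for each k, pieces[k] = 1 + min over i with p[i]+r[k−i]=r[k] of pieces[k−i].
pieces[6] = 2
pieces[7] = 2
pieces[8] = 1
pieces[9] = 2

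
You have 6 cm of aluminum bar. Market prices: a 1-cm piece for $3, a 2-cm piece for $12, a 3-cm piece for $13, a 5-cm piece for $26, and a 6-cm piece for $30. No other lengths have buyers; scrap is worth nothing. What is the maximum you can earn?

36

Consider every possible first cut. f[k] is the best of p[i]+f[k−i] over all sellable i≤k.
f[1] = 3
f[2] = max(3+3, 12+0) = 12
f[3] = max(3+12, 12+3, 13+0) = 15
f[4] = max(3+15, 12+12, 13+3) = 24
f[5] = max(3+24, 12+15, 13+12, 26+0) = 27
f[6] = max(3+27, 12+24, 13+15, 26+3, 30+0) = 36
One optimal cutting: 2 + 2 + 2 → $36.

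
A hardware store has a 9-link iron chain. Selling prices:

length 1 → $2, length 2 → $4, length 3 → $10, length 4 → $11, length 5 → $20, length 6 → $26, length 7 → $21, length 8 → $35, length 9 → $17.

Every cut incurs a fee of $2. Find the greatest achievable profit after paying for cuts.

Consider every possible first cut. r[k] is the best of p[i]+r[k−i] over all sellable i≤k, charging 2 whenever i<k.
r[1] = 2
r[2] = max(2+2-2, 4+0) = 4
r[3] = max(2+4-2, 4+2-2, 10+0) = 10
r[4] = max(2+10-2, 4+4-2, 10+2-2, 11+0) = 11
r[5] = max(2+11-2, 4+10-2, 10+4-2, 11+2-2, 20+0) = 20
r[6] = max(2+20-2, 4+11-2, 10+10-2, 11+4-2, 20+2-2, 26+0) = 26
r[7] = max(2+26-2, 4+20-2, 10+11-2, …, 26+2-2, 21+0) = 26
r[8] = max(2+26-2, 4+26-2, 10+20-2, …, 21+2-2, 35+0) = 35
r[9] = max(2+35-2, 4+26-2, 10+26-2, …, 35+2-2, 17+0) = 35
One optimal plan: pieces 8 + 1 (1 cut) → $37 − $2 = $35.

35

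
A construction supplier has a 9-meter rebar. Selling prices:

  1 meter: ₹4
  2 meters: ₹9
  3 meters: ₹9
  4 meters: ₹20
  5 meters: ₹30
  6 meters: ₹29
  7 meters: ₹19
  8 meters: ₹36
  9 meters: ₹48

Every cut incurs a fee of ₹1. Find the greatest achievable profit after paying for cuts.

Consider every possible first cut. v[k] is the best of p[i]+v[k−i] over all sellable i≤k, charging 1 whenever i<k.
v[1] = 4
v[2] = max(4+4-1, 9+0) = 9
v[3] = max(4+9-1, 9+4-1, 9+0) = 12
v[4] = max(4+12-1, 9+9-1, 9+4-1, 20+0) = 20
v[5] = max(4+20-1, 9+12-1, 9+9-1, 20+4-1, 30+0) = 30
v[6] = max(4+30-1, 9+20-1, 9+12-1, 20+9-1, 30+4-1, 29+0) = 33
v[7] = max(4+33-1, 9+30-1, 9+20-1, …, 29+4-1, 19+0) = 38
v[8] = max(4+38-1, 9+33-1, 9+30-1, …, 19+4-1, 36+0) = 41
v[9] = max(4+41-1, 9+38-1, 9+33-1, …, 36+4-1, 48+0) = 49
One optimal plan: pieces 5 + 4 (1 cut) → ₹50 − ₹1 = ₹49.

49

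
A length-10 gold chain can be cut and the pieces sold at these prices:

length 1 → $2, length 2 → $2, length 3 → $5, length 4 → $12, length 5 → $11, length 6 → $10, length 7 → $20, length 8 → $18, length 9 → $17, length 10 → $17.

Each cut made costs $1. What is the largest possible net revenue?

25

Consider every possible first cut. v[k] is the best of p[i]+v[k−i] over all sellable i≤k, charging 1 whenever i<k.
v[1] = 2
v[2] = max(2+2-1, 2+0) = 3
v[3] = max(2+3-1, 2+2-1, 5+0) = 5
v[4] = max(2+5-1, 2+3-1, 5+2-1, 12+0) = 12
v[5] = max(2+12-1, 2+5-1, 5+3-1, 12+2-1, 11+0) = 13
v[6] = max(2+13-1, 2+12-1, 5+5-1, 12+3-1, 11+2-1, 10+0) = 14
v[7] = max(2+14-1, 2+13-1, 5+12-1, …, 10+2-1, 20+0) = 20
v[8] = max(2+20-1, 2+14-1, 5+13-1, …, 20+2-1, 18+0) = 23
v[9] = max(2+23-1, 2+20-1, 5+14-1, …, 18+2-1, 17+0) = 24
v[10] = max(2+24-1, 2+23-1, 5+20-1, …, 17+2-1, 17+0) = 25
One optimal plan: pieces 4 + 4 + 1 + 1 (3 cuts) → $28 − $3 = $25.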